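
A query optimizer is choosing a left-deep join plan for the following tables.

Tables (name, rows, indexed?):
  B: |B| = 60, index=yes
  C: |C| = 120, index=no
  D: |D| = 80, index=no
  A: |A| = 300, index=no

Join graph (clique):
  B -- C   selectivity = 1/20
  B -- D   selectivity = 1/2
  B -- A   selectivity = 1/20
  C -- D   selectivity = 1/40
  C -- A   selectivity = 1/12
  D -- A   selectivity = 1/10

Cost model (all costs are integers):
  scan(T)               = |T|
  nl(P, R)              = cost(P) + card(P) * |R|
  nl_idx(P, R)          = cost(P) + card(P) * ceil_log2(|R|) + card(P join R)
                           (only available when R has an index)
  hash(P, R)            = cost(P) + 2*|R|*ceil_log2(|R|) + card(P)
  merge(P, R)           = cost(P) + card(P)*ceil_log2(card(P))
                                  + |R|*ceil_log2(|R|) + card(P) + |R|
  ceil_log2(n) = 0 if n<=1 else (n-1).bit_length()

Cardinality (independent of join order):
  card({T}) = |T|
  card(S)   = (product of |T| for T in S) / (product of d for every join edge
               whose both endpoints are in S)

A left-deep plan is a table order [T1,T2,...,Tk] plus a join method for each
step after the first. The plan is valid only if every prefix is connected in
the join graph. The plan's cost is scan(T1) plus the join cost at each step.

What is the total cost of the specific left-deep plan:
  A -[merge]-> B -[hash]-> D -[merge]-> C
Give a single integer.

step 1: scan A: cost=300, card=300
step 2: join B via merge
    card(P join B) = 300*60/(20) = 900
    cost = 300 + 300*9 + 60*6 + 300 + 60 = 3720
step 3: join D via hash
    card(P join D) = 900*80/(2*10) = 3600
    cost = 3720 + 2*80*7 + 900 = 5740
step 4: join C via merge
    card(P join C) = 3600*120/(20*40*12) = 45
    cost = 5740 + 3600*12 + 120*7 + 3600 + 120 = 53500

53500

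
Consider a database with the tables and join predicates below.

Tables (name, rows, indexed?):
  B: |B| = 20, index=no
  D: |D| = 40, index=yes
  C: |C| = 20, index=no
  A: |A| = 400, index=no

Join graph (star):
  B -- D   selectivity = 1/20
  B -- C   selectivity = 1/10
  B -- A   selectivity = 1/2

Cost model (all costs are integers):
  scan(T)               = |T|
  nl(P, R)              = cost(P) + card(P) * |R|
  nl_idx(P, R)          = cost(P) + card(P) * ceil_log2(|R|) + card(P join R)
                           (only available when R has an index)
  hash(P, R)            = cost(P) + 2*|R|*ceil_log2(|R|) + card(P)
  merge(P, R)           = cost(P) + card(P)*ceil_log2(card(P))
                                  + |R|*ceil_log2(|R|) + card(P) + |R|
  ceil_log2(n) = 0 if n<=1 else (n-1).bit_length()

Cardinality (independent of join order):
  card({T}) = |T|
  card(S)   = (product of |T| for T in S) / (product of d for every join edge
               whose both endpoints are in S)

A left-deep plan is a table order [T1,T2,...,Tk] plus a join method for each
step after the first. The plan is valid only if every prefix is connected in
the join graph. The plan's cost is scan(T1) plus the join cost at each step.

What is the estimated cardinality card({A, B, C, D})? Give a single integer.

Tables in S: A(400), B(20), C(20), D(40)
Edges inside S: B-D(d=20), B-C(d=10), B-A(d=2)
numerator = 400 * 20 * 20 * 40 = 6400000
denominator = 20 * 10 * 2 = 400
card(S) = 6400000 / 400 = 16000

16000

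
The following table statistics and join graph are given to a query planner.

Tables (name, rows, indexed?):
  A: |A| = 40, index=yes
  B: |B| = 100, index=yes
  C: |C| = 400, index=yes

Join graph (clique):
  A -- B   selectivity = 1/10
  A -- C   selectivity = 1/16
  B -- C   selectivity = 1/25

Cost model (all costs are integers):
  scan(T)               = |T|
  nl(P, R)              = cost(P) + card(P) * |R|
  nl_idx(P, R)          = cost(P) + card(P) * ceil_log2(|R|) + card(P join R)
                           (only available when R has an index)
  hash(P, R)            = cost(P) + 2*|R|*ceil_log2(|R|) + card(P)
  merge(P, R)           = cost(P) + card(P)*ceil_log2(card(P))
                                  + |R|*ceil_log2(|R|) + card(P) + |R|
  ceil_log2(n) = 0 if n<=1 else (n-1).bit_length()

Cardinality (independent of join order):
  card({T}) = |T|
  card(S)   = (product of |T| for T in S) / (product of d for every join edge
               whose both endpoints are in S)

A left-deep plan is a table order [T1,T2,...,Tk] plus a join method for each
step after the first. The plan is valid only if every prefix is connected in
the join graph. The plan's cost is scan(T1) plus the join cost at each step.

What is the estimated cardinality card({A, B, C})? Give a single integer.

400

Tables in S: A(40), B(100), C(400)
Edges inside S: A-B(d=10), A-C(d=16), B-C(d=25)
numerator = 40 * 100 * 400 = 1600000
denominator = 10 * 16 * 25 = 4000
card(S) = 1600000 / 4000 = 400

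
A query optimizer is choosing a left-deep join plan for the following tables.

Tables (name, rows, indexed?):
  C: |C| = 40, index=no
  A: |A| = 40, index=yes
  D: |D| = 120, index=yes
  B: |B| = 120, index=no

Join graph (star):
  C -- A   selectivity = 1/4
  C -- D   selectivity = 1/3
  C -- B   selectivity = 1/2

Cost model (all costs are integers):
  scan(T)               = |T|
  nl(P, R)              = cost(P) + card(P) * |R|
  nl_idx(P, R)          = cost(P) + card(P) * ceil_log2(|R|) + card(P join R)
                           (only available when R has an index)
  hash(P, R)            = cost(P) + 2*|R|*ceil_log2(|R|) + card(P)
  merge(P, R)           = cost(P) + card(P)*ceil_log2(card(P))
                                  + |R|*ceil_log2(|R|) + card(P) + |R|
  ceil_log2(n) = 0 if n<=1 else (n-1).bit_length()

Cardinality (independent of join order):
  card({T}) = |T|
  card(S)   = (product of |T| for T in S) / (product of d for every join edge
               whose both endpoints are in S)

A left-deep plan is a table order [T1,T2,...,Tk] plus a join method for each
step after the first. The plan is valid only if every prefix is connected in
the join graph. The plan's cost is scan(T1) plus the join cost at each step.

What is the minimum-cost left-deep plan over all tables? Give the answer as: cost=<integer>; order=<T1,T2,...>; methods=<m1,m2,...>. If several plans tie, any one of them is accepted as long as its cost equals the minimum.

Selinger DP (subsets sized 1..n):
  {C}: scan cost=40, card=40
  {A}: scan cost=40, card=40
  {D}: scan cost=120, card=120
  {B}: scan cost=120, card=120
  {AC}: card=400; try (C,hash)→560, (A,hash)→560, (C,merge)→600, (A,merge)→600, (A,nl_idx)→680, (C,nl)→1640 …(+1); best=560 via (C,hash)
  {CD}: card=1600; try (C,hash)→720, (D,merge)→1280, (C,merge)→1360, (D,hash)→1760, (D,nl_idx)→1920, (D,nl)→4840 …(+1); best=720 via (C,hash)
  {BC}: card=2400; try (C,hash)→720, (B,merge)→1280, (C,merge)→1360, (B,hash)→1760, (B,nl)→4840, (C,nl)→4920; best=720 via (C,hash)
  {ACD}: card=16000; try (D,hash)→2640, (A,hash)→2800, (D,merge)→5520, (D,nl_idx)→19360, (A,merge)→20200, (A,nl_idx)→26320 …(+2); best=2640 via (D,hash)
  {ABC}: card=24000; try (B,hash)→2640, (A,hash)→3600, (B,merge)→5520, (A,merge)→32200, (A,nl_idx)→39120, (B,nl)→48560 …(+1); best=2640 via (B,hash)
  {BCD}: card=96000; try (B,hash)→4000, (D,hash)→4800, (B,merge)→20880, (D,merge)→32880, (D,nl_idx)→113520, (B,nl)→192720 …(+1); best=4000 via (B,hash)
  {ABCD}: card=960000; try (B,hash)→20320, (D,hash)→28320, (A,hash)→100480, (B,merge)→243600, (D,merge)→387600, (D,nl_idx)→1130640 …(+5); best=20320 via (B,hash)

cost=20320; order=A,C,D,B; methods=hash,hash,hash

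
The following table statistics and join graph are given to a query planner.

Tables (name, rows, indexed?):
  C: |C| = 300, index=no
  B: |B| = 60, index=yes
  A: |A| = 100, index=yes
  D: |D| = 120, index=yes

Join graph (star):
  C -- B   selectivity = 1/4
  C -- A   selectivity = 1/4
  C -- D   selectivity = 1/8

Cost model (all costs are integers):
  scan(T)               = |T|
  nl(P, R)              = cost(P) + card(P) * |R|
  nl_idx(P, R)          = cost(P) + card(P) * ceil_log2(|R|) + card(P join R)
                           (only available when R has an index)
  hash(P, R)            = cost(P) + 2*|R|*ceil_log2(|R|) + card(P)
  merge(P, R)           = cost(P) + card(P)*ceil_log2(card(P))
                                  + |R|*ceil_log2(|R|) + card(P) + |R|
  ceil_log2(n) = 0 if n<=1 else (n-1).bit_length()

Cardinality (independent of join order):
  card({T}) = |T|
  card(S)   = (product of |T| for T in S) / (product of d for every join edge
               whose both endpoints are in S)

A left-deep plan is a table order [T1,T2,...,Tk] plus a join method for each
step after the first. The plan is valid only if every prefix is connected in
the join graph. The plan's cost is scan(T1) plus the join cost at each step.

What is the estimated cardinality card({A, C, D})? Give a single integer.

Tables in S: A(100), C(300), D(120)
Edges inside S: C-A(d=4), C-D(d=8)
numerator = 100 * 300 * 120 = 3600000
denominator = 4 * 8 = 32
card(S) = 3600000 / 32 = 112500

112500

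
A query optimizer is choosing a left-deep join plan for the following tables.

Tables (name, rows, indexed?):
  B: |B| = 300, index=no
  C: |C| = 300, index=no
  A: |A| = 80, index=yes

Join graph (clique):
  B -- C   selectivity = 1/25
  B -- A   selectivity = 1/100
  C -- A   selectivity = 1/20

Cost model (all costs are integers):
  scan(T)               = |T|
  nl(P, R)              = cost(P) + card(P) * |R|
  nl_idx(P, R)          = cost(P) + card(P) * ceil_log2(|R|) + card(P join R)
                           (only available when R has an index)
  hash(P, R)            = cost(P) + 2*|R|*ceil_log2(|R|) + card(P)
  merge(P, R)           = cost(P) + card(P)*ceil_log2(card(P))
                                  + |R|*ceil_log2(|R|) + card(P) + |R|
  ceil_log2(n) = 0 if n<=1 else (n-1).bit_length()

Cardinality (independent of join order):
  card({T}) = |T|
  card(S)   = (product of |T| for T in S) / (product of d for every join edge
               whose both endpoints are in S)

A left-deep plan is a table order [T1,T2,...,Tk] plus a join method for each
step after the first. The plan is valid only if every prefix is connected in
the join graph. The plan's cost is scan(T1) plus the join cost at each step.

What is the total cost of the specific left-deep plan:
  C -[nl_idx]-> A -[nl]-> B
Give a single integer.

step 1: scan C: cost=300, card=300
step 2: join A via nl_idx
    card(P join A) = 300*80/(20) = 1200
    cost = 300 + 300*7 + 1200 = 3600
step 3: join B via nl
    card(P join B) = 1200*300/(25*100) = 144
    cost = 3600 + 1200*300 = 363600

363600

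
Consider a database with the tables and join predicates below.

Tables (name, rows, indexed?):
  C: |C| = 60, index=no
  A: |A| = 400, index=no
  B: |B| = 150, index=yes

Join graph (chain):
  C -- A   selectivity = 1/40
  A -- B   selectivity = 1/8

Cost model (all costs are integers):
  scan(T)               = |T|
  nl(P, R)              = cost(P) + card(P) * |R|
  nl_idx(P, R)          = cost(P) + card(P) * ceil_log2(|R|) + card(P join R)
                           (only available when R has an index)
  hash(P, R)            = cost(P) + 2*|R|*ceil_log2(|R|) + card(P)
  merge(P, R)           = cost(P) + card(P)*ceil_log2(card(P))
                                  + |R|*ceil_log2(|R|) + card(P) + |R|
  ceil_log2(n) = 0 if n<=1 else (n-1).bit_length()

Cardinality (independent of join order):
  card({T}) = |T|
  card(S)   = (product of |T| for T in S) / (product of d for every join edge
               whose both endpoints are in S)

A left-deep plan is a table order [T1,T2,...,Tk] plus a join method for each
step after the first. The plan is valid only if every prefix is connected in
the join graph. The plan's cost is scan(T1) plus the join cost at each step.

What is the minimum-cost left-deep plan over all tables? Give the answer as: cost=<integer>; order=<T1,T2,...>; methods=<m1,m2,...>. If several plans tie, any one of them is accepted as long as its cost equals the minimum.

cost=4520; order=A,C,B; methods=hash,hash

Selinger DP (subsets sized 1..n):
  {C}: scan cost=60, card=60
  {A}: scan cost=400, card=400
  {B}: scan cost=150, card=150
  {AC}: card=600; try (C,hash)→1520, (A,merge)→4480, (C,merge)→4820, (A,hash)→7320, (A,nl)→24060, (C,nl)→24400; best=1520 via (C,hash)
  {AB}: card=7500; try (B,hash)→3200, (A,merge)→5500, (B,merge)→5750, (A,hash)→7500, (B,nl_idx)→11100, (A,nl)→60150 …(+1); best=3200 via (B,hash)
  {ABC}: card=11250; try (B,hash)→4520, (B,merge)→9470, (C,hash)→11420, (B,nl_idx)→17570, (B,nl)→91520, (C,merge)→108620 …(+1); best=4520 via (B,hash)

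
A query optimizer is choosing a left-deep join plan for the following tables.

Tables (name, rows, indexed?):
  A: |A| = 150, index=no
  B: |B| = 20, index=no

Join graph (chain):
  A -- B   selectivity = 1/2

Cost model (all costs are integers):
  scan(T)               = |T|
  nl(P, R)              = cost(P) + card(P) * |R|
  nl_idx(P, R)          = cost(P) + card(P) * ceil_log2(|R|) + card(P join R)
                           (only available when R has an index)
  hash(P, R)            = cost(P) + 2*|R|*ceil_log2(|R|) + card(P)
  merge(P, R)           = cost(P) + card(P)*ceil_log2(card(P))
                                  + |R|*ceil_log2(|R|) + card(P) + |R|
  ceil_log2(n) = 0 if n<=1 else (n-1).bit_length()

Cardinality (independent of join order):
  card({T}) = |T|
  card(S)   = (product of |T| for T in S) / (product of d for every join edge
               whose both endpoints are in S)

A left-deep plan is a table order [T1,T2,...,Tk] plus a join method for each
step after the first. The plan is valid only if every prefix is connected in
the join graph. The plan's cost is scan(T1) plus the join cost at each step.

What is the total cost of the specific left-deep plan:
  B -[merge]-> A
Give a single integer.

step 1: scan B: cost=20, card=20
step 2: join A via merge
    card(P join A) = 20*150/(2) = 1500
    cost = 20 + 20*5 + 150*8 + 20 + 150 = 1490

1490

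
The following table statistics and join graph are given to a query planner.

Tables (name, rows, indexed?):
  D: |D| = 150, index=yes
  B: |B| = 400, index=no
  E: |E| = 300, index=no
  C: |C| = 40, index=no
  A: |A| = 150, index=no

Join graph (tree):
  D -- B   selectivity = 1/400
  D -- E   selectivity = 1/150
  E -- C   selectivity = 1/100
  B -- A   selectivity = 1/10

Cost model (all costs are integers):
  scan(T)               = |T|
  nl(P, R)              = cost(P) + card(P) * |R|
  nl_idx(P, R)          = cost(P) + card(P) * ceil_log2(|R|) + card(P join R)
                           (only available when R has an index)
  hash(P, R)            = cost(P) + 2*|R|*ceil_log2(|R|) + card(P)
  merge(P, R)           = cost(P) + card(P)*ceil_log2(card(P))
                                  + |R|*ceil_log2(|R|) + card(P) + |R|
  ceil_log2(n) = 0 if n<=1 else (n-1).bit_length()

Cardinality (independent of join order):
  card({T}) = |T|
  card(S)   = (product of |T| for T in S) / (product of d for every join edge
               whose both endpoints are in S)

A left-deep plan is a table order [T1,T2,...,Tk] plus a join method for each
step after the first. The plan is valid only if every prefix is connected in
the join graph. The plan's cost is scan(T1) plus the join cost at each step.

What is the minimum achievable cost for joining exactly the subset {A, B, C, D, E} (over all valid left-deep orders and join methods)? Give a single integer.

Selinger DP over subsets of {A,B,C,D,E}:
  {D}: scan cost=150, card=150
  {B}: scan cost=400, card=400
  {E}: scan cost=300, card=300
  {C}: scan cost=40, card=40
  {A}: scan cost=150, card=150
  {BD}: card=150; try (D,hash)→3200, (D,nl_idx)→3750, (B,merge)→5500, (D,merge)→5750, (B,hash)→7500, (B,nl)→60150 …(+1); best=3200 via (D,hash)
  {DE}: card=300; try (D,hash)→3000, (D,nl_idx)→3000, (E,merge)→4500, (D,merge)→4650, (E,hash)→5700, (E,nl)→45150 …(+1); best=3000 via (D,hash)
  {AB}: card=6000; try (A,hash)→3200, (B,merge)→5500, (A,merge)→5750, (B,hash)→7500, (B,nl)→60150, (A,nl)→60400; best=3200 via (A,hash)
  {CE}: card=120; try (C,hash)→1080, (E,merge)→3320, (C,merge)→3580, (E,hash)→5480, (E,nl)→12040, (C,nl)→12300; best=1080 via (C,hash)
  {BDE}: card=300; try (E,merge)→7550, (E,hash)→8750, (B,merge)→10000, (B,hash)→10500, (E,nl)→48200, (B,nl)→123000; best=7550 via (E,merge)
  {ABD}: card=2250; try (A,hash)→5750, (A,merge)→5900, (D,hash)→11600, (A,nl)→25700, (D,nl_idx)→53450, (D,merge)→88550 …(+1); best=5750 via (A,hash)
  {CDE}: card=120; try (D,nl_idx)→2160, (D,merge)→3390, (D,hash)→3600, (C,hash)→3780, (C,merge)→6280, (C,nl)→15000 …(+1); best=2160 via (D,nl_idx)
  {BCDE}: card=120; try (B,merge)→7120, (C,hash)→8330, (B,hash)→9480, (C,merge)→10830, (C,nl)→19550, (B,nl)→50160; best=7120 via (B,merge)
  {ABDE}: card=4500; try (A,hash)→10250, (A,merge)→11900, (E,hash)→13400, (E,merge)→38000, (A,nl)→52550, (E,nl)→680750; best=10250 via (A,hash)
  {ABCDE}: card=1800; try (A,merge)→9430, (A,hash)→9640, (C,hash)→15230, (A,nl)→25120, (C,merge)→73530, (C,nl)→190250; best=9430 via (A,merge)

9430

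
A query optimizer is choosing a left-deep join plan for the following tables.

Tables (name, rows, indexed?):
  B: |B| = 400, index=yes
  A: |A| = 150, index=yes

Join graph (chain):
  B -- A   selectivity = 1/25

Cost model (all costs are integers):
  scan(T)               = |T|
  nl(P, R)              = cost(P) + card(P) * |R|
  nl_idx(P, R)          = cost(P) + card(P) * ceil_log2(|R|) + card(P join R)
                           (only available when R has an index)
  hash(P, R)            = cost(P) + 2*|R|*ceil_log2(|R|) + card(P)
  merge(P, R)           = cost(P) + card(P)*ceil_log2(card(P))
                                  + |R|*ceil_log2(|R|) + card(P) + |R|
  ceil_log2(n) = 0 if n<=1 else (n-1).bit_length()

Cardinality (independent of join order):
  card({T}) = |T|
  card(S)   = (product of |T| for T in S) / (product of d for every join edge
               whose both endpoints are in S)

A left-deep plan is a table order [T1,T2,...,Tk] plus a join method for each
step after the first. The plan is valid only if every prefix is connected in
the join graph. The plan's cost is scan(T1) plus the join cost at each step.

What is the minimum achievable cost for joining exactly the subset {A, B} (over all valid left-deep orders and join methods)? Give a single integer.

3200

Selinger DP over subsets of {A,B}:
  {B}: scan cost=400, card=400
  {A}: scan cost=150, card=150
  {AB}: card=2400; try (A,hash)→3200, (B,nl_idx)→3900, (B,merge)→5500, (A,merge)→5750, (A,nl_idx)→6000, (B,hash)→7500 …(+2); best=3200 via (A,hash)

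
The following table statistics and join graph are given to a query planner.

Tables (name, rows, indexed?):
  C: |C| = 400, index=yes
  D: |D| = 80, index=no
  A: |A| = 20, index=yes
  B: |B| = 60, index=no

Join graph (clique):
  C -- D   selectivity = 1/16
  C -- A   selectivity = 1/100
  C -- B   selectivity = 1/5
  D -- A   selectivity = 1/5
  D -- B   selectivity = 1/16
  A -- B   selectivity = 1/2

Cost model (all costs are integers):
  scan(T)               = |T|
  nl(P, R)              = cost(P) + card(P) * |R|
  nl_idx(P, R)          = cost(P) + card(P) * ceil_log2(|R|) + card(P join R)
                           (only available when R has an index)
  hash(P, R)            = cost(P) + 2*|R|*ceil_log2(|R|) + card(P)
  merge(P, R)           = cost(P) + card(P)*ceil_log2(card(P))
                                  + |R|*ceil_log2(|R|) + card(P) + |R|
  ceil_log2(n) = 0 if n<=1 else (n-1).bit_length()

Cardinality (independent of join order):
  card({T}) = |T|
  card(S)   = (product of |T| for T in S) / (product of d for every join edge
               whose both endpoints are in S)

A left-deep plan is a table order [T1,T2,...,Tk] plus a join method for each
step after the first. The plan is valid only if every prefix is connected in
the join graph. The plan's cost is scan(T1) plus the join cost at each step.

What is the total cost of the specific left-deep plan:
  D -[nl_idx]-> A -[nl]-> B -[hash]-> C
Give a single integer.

step 1: scan D: cost=80, card=80
step 2: join A via nl_idx
    card(P join A) = 80*20/(5) = 320
    cost = 80 + 80*5 + 320 = 800
step 3: join B via nl
    card(P join B) = 320*60/(16*2) = 600
    cost = 800 + 320*60 = 20000
step 4: join C via hash
    card(P join C) = 600*400/(16*100*5) = 30
    cost = 20000 + 2*400*9 + 600 = 27800

27800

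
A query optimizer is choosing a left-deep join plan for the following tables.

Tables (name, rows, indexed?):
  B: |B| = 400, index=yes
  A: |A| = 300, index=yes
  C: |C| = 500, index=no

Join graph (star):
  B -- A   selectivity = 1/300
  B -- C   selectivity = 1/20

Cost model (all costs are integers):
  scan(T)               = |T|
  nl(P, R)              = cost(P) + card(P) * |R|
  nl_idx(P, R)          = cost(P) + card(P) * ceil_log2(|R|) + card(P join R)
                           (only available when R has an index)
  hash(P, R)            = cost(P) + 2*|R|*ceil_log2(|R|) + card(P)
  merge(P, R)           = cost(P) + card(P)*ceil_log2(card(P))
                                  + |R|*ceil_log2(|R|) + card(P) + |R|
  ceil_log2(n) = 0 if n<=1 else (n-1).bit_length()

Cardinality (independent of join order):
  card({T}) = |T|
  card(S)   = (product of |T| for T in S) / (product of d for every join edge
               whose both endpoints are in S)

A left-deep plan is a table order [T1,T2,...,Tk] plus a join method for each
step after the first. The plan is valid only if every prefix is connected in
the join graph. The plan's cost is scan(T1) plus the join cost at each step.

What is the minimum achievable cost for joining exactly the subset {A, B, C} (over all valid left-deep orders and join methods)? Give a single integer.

12400

Selinger DP over subsets of {A,B,C}:
  {B}: scan cost=400, card=400
  {A}: scan cost=300, card=300
  {C}: scan cost=500, card=500
  {AB}: card=400; try (B,nl_idx)→3400, (A,nl_idx)→4400, (A,hash)→6200, (B,merge)→7300, (A,merge)→7400, (B,hash)→7800 …(+2); best=3400 via (B,nl_idx)
  {BC}: card=10000; try (B,hash)→8200, (C,merge)→9400, (B,merge)→9500, (C,hash)→9800, (B,nl_idx)→15000, (C,nl)→200400 …(+1); best=8200 via (B,hash)
  {ABC}: card=10000; try (C,merge)→12400, (C,hash)→12800, (A,hash)→23600, (A,nl_idx)→108200, (A,merge)→161200, (C,nl)→203400 …(+1); best=12400 via (C,merge)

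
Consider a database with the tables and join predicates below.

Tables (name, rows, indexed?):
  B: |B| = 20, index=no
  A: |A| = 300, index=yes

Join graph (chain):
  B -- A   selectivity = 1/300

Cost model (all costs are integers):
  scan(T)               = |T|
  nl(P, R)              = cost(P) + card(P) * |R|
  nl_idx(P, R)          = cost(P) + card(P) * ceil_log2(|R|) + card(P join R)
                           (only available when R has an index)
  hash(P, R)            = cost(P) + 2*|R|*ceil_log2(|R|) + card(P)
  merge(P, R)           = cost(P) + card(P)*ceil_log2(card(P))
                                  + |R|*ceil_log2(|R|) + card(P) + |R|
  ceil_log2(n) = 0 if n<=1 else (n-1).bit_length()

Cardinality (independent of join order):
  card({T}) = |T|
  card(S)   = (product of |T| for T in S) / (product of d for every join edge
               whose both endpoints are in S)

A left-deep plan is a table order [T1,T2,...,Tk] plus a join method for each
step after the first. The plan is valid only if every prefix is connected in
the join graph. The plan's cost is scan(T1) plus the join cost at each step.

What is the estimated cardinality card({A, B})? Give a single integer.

Tables in S: A(300), B(20)
Edges inside S: B-A(d=300)
numerator = 300 * 20 = 6000
denominator = 300 = 300
card(S) = 6000 / 300 = 20

20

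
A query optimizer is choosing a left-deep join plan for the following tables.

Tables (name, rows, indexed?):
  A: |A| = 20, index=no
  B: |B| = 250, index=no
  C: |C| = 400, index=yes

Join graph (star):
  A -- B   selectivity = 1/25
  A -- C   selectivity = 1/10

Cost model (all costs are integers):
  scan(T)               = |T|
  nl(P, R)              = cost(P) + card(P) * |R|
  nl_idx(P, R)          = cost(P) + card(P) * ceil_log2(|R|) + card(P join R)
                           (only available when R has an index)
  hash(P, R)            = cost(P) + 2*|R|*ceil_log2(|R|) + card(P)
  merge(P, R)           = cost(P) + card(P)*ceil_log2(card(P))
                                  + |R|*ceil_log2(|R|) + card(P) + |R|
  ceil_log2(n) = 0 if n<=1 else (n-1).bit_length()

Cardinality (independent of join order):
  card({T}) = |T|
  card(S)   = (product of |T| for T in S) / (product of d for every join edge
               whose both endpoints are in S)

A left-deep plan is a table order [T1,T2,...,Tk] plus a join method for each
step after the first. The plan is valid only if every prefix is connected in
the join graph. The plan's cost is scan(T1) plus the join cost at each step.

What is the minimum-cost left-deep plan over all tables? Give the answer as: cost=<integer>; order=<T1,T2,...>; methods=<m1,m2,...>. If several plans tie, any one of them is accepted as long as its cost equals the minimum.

Selinger DP (subsets sized 1..n):
  {A}: scan cost=20, card=20
  {B}: scan cost=250, card=250
  {C}: scan cost=400, card=400
  {AB}: card=200; try (A,hash)→700, (B,merge)→2390, (A,merge)→2620, (B,hash)→4040, (B,nl)→5020, (A,nl)→5250; best=700 via (A,hash)
  {AC}: card=800; try (C,nl_idx)→1000, (A,hash)→1000, (C,merge)→4140, (A,merge)→4520, (C,hash)→7240, (C,nl)→8020 …(+1); best=1000 via (C,nl_idx)
  {ABC}: card=8000; try (B,hash)→5800, (C,merge)→6500, (C,hash)→8100, (C,nl_idx)→10500, (B,merge)→12050, (C,nl)→80700 …(+1); best=5800 via (B,hash)

cost=5800; order=A,C,B; methods=nl_idx,hash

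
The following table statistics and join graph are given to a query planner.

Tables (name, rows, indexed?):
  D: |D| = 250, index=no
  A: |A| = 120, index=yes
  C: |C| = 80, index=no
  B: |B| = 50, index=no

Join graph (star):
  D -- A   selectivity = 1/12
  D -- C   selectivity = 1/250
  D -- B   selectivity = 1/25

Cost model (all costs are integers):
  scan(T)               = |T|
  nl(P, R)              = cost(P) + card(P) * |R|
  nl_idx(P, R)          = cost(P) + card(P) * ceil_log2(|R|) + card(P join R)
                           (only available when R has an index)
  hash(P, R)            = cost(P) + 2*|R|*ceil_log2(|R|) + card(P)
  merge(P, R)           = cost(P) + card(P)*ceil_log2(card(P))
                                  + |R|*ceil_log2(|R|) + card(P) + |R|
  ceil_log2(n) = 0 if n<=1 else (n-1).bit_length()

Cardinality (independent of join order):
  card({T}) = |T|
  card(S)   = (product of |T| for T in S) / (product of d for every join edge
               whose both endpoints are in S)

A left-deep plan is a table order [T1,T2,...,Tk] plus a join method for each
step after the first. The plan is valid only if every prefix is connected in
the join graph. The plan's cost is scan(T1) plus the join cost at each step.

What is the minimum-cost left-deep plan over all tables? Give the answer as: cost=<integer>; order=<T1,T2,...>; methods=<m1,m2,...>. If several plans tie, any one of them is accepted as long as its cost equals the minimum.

cost=4140; order=D,C,B,A; methods=hash,hash,hash

Selinger DP (subsets sized 1..n):
  {D}: scan cost=250, card=250
  {A}: scan cost=120, card=120
  {C}: scan cost=80, card=80
  {B}: scan cost=50, card=50
  {AD}: card=2500; try (A,hash)→2180, (D,merge)→3330, (A,merge)→3460, (D,hash)→4240, (A,nl_idx)→4500, (D,nl)→30120 …(+1); best=2180 via (A,hash)
  {CD}: card=80; try (C,hash)→1620, (D,merge)→2970, (C,merge)→3140, (D,hash)→4160, (D,nl)→20080, (C,nl)→20250; best=1620 via (C,hash)
  {BD}: card=500; try (B,hash)→1100, (D,merge)→2650, (B,merge)→2850, (D,hash)→4100, (D,nl)→12550, (B,nl)→12750; best=1100 via (B,hash)
  {ACD}: card=800; try (A,nl_idx)→2980, (A,merge)→3220, (A,hash)→3380, (C,hash)→5800, (A,nl)→11220, (C,merge)→35320 …(+1); best=2980 via (A,nl_idx)
  {ABD}: card=5000; try (A,hash)→3280, (B,hash)→5280, (A,merge)→7060, (A,nl_idx)→9600, (B,merge)→35030, (A,nl)→61100 …(+1); best=3280 via (A,hash)
  {BCD}: card=160; try (B,hash)→2300, (B,merge)→2610, (C,hash)→2720, (B,nl)→5620, (C,merge)→6740, (C,nl)→41100; best=2300 via (B,hash)
  {ABCD}: card=1600; try (A,hash)→4140, (B,hash)→4380, (A,merge)→4700, (A,nl_idx)→5020, (C,hash)→9400, (B,merge)→12130 …(+4); best=4140 via (A,hash)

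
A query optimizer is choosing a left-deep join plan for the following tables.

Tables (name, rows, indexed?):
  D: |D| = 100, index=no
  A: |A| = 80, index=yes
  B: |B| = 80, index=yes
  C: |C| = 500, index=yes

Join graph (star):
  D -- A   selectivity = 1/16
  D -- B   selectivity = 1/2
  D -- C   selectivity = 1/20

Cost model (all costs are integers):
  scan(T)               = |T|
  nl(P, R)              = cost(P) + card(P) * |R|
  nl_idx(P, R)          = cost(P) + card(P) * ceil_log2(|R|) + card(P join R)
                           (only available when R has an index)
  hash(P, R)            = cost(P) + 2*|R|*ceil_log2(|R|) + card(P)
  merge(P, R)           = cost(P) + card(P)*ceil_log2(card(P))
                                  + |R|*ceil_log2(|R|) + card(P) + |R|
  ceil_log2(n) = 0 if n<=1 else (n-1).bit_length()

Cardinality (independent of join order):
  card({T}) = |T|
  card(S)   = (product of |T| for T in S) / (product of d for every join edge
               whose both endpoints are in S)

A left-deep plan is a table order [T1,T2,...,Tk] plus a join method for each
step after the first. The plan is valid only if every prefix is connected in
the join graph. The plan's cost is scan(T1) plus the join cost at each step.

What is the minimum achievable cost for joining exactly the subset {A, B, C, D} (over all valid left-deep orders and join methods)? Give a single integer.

Selinger DP over subsets of {A,B,C,D}:
  {D}: scan cost=100, card=100
  {A}: scan cost=80, card=80
  {B}: scan cost=80, card=80
  {C}: scan cost=500, card=500
  {AD}: card=500; try (A,nl_idx)→1300, (A,hash)→1320, (D,merge)→1520, (A,merge)→1540, (D,hash)→1560, (D,nl)→8080 …(+1); best=1300 via (A,nl_idx)
  {BD}: card=4000; try (B,hash)→1320, (D,merge)→1520, (B,merge)→1540, (D,hash)→1560, (B,nl_idx)→4800, (D,nl)→8080 …(+1); best=1320 via (B,hash)
  {CD}: card=2500; try (D,hash)→2400, (C,nl_idx)→3500, (C,merge)→5900, (D,merge)→6300, (C,hash)→9200, (C,nl)→50100 …(+1); best=2400 via (D,hash)
  {ABD}: card=20000; try (B,hash)→2920, (A,hash)→6440, (B,merge)→6940, (B,nl_idx)→24800, (B,nl)→41300, (A,nl_idx)→49320 …(+2); best=2920 via (B,hash)
  {ACD}: card=12500; try (A,hash)→6020, (C,hash)→10800, (C,merge)→11300, (C,nl_idx)→18300, (A,nl_idx)→32400, (A,merge)→35540 …(+2); best=6020 via (A,hash)
  {BCD}: card=100000; try (B,hash)→6020, (C,hash)→14320, (B,merge)→35540, (C,merge)→58320, (B,nl_idx)→119900, (C,nl_idx)→137320 …(+2); best=6020 via (B,hash)
  {ABCD}: card=500000; try (B,hash)→19640, (C,hash)→31920, (A,hash)→107140, (B,merge)→194160, (C,merge)→327920, (B,nl_idx)→593520 …(+6); best=19640 via (B,hash)

19640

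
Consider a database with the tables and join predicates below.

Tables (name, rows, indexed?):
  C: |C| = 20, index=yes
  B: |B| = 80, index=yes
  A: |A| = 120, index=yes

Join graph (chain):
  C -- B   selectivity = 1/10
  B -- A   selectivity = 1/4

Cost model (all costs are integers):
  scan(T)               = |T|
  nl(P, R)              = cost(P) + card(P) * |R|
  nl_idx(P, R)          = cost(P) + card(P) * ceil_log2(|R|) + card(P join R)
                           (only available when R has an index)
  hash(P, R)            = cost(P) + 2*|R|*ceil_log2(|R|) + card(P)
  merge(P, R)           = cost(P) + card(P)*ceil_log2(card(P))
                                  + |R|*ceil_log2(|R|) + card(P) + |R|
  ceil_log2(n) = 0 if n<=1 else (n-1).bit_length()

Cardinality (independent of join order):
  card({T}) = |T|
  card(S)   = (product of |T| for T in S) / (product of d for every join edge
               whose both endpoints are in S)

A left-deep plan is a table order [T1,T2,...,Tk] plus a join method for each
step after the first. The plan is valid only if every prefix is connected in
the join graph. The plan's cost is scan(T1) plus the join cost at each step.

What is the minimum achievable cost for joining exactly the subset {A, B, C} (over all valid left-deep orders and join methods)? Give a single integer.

2160

Selinger DP over subsets of {A,B,C}:
  {C}: scan cost=20, card=20
  {B}: scan cost=80, card=80
  {A}: scan cost=120, card=120
  {BC}: card=160; try (B,nl_idx)→320, (C,hash)→360, (C,nl_idx)→640, (B,merge)→780, (C,merge)→840, (B,hash)→1160 …(+2); best=320 via (B,nl_idx)
  {AB}: card=2400; try (B,hash)→1360, (A,merge)→1680, (B,merge)→1720, (A,hash)→1840, (A,nl_idx)→3040, (B,nl_idx)→3360 …(+2); best=1360 via (B,hash)
  {ABC}: card=4800; try (A,hash)→2160, (A,merge)→2720, (C,hash)→3960, (A,nl_idx)→6240, (C,nl_idx)→18160, (A,nl)→19520 …(+2); best=2160 via (A,hash)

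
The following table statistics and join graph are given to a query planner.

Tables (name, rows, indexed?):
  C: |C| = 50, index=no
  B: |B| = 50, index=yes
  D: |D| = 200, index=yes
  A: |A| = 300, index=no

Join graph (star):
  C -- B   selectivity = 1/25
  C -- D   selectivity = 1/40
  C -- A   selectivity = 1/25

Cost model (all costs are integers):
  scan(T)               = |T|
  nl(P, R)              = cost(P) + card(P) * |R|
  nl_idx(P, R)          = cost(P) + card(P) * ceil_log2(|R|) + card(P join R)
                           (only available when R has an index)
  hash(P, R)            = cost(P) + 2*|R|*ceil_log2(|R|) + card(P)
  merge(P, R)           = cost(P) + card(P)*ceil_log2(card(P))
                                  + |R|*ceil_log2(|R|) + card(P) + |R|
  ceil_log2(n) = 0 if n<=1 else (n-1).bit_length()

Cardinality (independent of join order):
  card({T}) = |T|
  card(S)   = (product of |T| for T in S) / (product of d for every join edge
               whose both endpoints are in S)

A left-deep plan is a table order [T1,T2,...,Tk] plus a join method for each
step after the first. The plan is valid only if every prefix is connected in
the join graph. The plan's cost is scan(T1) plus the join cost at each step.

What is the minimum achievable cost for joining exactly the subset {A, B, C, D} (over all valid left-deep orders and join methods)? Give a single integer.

Selinger DP over subsets of {A,B,C,D}:
  {C}: scan cost=50, card=50
  {B}: scan cost=50, card=50
  {D}: scan cost=200, card=200
  {A}: scan cost=300, card=300
  {BC}: card=100; try (B,nl_idx)→450, (C,hash)→700, (B,hash)→700, (C,merge)→750, (B,merge)→750, (C,nl)→2550 …(+1); best=450 via (B,nl_idx)
  {CD}: card=250; try (D,nl_idx)→700, (C,hash)→1000, (D,merge)→2200, (C,merge)→2350, (D,hash)→3300, (D,nl)→10050 …(+1); best=700 via (D,nl_idx)
  {AC}: card=600; try (C,hash)→1200, (A,merge)→3400, (C,merge)→3650, (A,hash)→5500, (A,nl)→15050, (C,nl)→15300; best=1200 via (C,hash)
  {BCD}: card=500; try (B,hash)→1550, (D,nl_idx)→1750, (B,nl_idx)→2700, (D,merge)→3050, (B,merge)→3300, (D,hash)→3750 …(+2); best=1550 via (B,hash)
  {ABC}: card=1200; try (B,hash)→2400, (A,merge)→4250, (A,hash)→5950, (B,nl_idx)→6000, (B,merge)→8150, (A,nl)→30450 …(+1); best=2400 via (B,hash)
  {ACD}: card=3000; try (D,hash)→5000, (A,merge)→5950, (A,hash)→6350, (D,nl_idx)→9000, (D,merge)→9600, (A,nl)→75700 …(+1); best=5000 via (D,hash)
  {ABCD}: card=6000; try (D,hash)→6800, (A,hash)→7450, (B,hash)→8600, (A,merge)→9550, (D,nl_idx)→18000, (D,merge)→18600 …(+5); best=6800 via (D,hash)

6800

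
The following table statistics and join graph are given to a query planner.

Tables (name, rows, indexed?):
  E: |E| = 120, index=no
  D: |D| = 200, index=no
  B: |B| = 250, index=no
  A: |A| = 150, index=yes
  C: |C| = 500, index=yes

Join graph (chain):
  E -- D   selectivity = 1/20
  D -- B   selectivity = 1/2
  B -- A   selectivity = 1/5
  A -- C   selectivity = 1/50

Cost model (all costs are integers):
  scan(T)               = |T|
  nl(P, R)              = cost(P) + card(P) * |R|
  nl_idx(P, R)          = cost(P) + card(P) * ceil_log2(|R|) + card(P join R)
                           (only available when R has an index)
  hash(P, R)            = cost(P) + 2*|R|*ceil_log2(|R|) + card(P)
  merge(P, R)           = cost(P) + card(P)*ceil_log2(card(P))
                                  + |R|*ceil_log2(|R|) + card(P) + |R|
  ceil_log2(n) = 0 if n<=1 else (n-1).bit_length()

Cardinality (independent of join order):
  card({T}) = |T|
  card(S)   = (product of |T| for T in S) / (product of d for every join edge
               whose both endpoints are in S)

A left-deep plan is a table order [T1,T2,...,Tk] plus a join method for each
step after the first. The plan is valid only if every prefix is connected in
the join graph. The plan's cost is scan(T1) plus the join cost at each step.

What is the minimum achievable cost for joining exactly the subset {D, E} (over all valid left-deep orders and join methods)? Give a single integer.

2080

Selinger DP over subsets of {D,E}:
  {E}: scan cost=120, card=120
  {D}: scan cost=200, card=200
  {DE}: card=1200; try (E,hash)→2080, (D,merge)→2880, (E,merge)→2960, (D,hash)→3440, (D,nl)→24120, (E,nl)→24200; best=2080 via (E,hash)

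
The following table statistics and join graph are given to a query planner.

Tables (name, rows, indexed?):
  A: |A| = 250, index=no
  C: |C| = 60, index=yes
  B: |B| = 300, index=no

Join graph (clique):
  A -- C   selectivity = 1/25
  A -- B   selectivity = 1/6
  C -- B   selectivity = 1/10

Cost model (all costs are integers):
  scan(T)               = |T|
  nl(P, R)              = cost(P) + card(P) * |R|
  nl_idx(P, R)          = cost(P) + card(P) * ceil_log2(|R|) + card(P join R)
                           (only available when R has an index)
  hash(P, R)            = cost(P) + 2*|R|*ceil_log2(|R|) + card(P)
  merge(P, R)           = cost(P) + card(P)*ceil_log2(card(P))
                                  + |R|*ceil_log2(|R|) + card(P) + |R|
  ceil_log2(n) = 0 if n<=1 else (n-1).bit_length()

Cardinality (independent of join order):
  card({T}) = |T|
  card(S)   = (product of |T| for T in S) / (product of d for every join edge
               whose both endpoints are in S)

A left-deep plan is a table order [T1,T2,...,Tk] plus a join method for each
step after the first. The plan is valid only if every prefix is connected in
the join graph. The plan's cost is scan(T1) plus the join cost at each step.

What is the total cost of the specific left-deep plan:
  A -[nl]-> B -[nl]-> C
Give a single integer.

825250

step 1: scan A: cost=250, card=250
step 2: join B via nl
    card(P join B) = 250*300/(6) = 12500
    cost = 250 + 250*300 = 75250
step 3: join C via nl
    card(P join C) = 12500*60/(25*10) = 3000
    cost = 75250 + 12500*60 = 825250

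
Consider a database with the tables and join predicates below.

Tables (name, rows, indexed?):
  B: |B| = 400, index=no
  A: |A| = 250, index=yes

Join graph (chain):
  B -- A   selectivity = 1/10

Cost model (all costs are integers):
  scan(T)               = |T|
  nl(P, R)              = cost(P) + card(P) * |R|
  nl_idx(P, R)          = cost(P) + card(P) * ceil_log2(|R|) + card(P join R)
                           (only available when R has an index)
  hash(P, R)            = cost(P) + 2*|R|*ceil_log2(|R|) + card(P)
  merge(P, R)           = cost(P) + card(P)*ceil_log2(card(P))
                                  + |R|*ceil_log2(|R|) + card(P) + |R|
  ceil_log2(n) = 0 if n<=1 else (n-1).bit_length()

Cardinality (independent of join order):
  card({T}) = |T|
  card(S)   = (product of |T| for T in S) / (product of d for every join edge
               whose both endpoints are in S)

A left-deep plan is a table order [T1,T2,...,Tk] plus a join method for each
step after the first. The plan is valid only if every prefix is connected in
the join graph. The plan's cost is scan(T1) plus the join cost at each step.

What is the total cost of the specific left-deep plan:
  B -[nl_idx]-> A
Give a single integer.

step 1: scan B: cost=400, card=400
step 2: join A via nl_idx
    card(P join A) = 400*250/(10) = 10000
    cost = 400 + 400*8 + 10000 = 13600

13600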